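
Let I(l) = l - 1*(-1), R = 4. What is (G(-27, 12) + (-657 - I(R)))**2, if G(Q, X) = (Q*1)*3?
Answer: 552049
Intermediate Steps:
I(l) = 1 + l (I(l) = l + 1 = 1 + l)
G(Q, X) = 3*Q (G(Q, X) = Q*3 = 3*Q)
(G(-27, 12) + (-657 - I(R)))**2 = (3*(-27) + (-657 - (1 + 4)))**2 = (-81 + (-657 - 1*5))**2 = (-81 + (-657 - 5))**2 = (-81 - 662)**2 = (-743)**2 = 552049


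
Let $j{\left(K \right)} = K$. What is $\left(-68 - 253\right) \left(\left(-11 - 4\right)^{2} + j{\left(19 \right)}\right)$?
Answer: $-78324$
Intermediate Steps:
$\left(-68 - 253\right) \left(\left(-11 - 4\right)^{2} + j{\left(19 \right)}\right) = \left(-68 - 253\right) \left(\left(-11 - 4\right)^{2} + 19\right) = - 321 \left(\left(-15\right)^{2} + 19\right) = - 321 \left(225 + 19\right) = \left(-321\right) 244 = -78324$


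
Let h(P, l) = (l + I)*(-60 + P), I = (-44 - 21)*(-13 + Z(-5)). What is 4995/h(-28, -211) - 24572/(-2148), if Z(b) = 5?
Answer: 54786047/4867368 ≈ 11.256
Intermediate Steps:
I = 520 (I = (-44 - 21)*(-13 + 5) = -65*(-8) = 520)
h(P, l) = (-60 + P)*(520 + l) (h(P, l) = (l + 520)*(-60 + P) = (520 + l)*(-60 + P) = (-60 + P)*(520 + l))
4995/h(-28, -211) - 24572/(-2148) = 4995/(-31200 - 60*(-211) + 520*(-28) - 28*(-211)) - 24572/(-2148) = 4995/(-31200 + 12660 - 14560 + 5908) - 24572*(-1/2148) = 4995/(-27192) + 6143/537 = 4995*(-1/27192) + 6143/537 = -1665/9064 + 6143/537 = 54786047/4867368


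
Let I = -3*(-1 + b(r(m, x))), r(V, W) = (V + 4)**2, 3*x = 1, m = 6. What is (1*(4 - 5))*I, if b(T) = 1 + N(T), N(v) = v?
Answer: 300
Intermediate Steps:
x = 1/3 (x = (1/3)*1 = 1/3 ≈ 0.33333)
r(V, W) = (4 + V)**2
b(T) = 1 + T
I = -300 (I = -3*(-1 + (1 + (4 + 6)**2)) = -3*(-1 + (1 + 10**2)) = -3*(-1 + (1 + 100)) = -3*(-1 + 101) = -3*100 = -300)
(1*(4 - 5))*I = (1*(4 - 5))*(-300) = (1*(-1))*(-300) = -1*(-300) = 300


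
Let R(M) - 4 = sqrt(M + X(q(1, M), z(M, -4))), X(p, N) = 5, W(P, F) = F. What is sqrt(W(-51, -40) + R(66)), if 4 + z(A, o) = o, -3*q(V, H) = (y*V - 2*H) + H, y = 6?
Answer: sqrt(-36 + sqrt(71)) ≈ 5.2511*I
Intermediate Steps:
q(V, H) = -2*V + H/3 (q(V, H) = -((6*V - 2*H) + H)/3 = -((-2*H + 6*V) + H)/3 = -(-H + 6*V)/3 = -2*V + H/3)
z(A, o) = -4 + o
R(M) = 4 + sqrt(5 + M) (R(M) = 4 + sqrt(M + 5) = 4 + sqrt(5 + M))
sqrt(W(-51, -40) + R(66)) = sqrt(-40 + (4 + sqrt(5 + 66))) = sqrt(-40 + (4 + sqrt(71))) = sqrt(-36 + sqrt(71))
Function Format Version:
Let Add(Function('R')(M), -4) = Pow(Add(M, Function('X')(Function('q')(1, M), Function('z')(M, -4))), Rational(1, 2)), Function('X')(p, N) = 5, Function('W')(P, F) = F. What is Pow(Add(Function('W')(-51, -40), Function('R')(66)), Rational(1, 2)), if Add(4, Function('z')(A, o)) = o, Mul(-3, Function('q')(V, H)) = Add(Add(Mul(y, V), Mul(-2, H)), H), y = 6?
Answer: Pow(Add(-36, Pow(71, Rational(1, 2))), Rational(1, 2)) ≈ Mul(5.2511, I)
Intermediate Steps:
Function('q')(V, H) = Add(Mul(-2, V), Mul(Rational(1, 3), H)) (Function('q')(V, H) = Mul(Rational(-1, 3), Add(Add(Mul(6, V), Mul(-2, H)), H)) = Mul(Rational(-1, 3), Add(Add(Mul(-2, H), Mul(6, V)), H)) = Mul(Rational(-1, 3), Add(Mul(-1, H), Mul(6, V))) = Add(Mul(-2, V), Mul(Rational(1, 3), H)))
Function('z')(A, o) = Add(-4, o)
Function('R')(M) = Add(4, Pow(Add(5, M), Rational(1, 2))) (Function('R')(M) = Add(4, Pow(Add(M, 5), Rational(1, 2))) = Add(4, Pow(Add(5, M), Rational(1, 2))))
Pow(Add(Function('W')(-51, -40), Function('R')(66)), Rational(1, 2)) = Pow(Add(-40, Add(4, Pow(Add(5, 66), Rational(1, 2)))), Rational(1, 2)) = Pow(Add(-40, Add(4, Pow(71, Rational(1, 2)))), Rational(1, 2)) = Pow(Add(-36, Pow(71, Rational(1, 2))), Rational(1, 2))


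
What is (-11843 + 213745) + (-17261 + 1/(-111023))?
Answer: 20499397742/111023 ≈ 1.8464e+5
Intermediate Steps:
(-11843 + 213745) + (-17261 + 1/(-111023)) = 201902 + (-17261 - 1/111023) = 201902 - 1916368004/111023 = 20499397742/111023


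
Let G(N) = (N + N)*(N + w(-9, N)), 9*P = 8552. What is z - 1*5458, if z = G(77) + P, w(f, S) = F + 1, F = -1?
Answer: 66152/9 ≈ 7350.2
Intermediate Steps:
P = 8552/9 (P = (1/9)*8552 = 8552/9 ≈ 950.22)
w(f, S) = 0 (w(f, S) = -1 + 1 = 0)
G(N) = 2*N**2 (G(N) = (N + N)*(N + 0) = (2*N)*N = 2*N**2)
z = 115274/9 (z = 2*77**2 + 8552/9 = 2*5929 + 8552/9 = 11858 + 8552/9 = 115274/9 ≈ 12808.)
z - 1*5458 = 115274/9 - 1*5458 = 115274/9 - 5458 = 66152/9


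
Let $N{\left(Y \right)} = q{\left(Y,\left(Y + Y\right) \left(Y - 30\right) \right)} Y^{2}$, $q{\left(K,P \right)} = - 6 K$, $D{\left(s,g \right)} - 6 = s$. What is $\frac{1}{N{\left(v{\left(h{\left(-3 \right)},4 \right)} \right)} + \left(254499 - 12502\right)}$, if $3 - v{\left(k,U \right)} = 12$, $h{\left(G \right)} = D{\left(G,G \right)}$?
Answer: $\frac{1}{246371} \approx 4.0589 \cdot 10^{-6}$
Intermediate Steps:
$D{\left(s,g \right)} = 6 + s$
$h{\left(G \right)} = 6 + G$
$v{\left(k,U \right)} = -9$ ($v{\left(k,U \right)} = 3 - 12 = -9$)
$N{\left(Y \right)} = - 6 Y^{3}$ ($N{\left(Y \right)} = - 6 Y Y^{2} = - 6 Y^{3}$)
$\frac{1}{N{\left(v{\left(h{\left(-3 \right)},4 \right)} \right)} + \left(254499 - 12502\right)} = \frac{1}{- 6 \left(-9\right)^{3} + \left(254499 - 12502\right)} = \frac{1}{\left(-6\right) \left(-729\right) + 241997} = \frac{1}{4374 + 241997} = \frac{1}{246371}$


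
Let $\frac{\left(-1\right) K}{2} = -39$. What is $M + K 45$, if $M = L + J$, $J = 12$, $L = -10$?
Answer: $3512$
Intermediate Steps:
$K = 78$ ($K = \left(-2\right) \left(-39\right) = 78$)
$M = 2$ ($M = -10 + 12 = 2$)
$M + K 45 = 2 + 78 \cdot 45 = 2 + 3510 = 3512$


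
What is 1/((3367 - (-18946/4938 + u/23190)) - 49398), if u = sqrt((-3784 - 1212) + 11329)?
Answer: -16765456250648166600/771666391373029668907843 + 15707259510*sqrt(6333)/771666391373029668907843 ≈ -2.1726e-5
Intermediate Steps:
u = sqrt(6333) (u = sqrt(-4996 + 11329) = sqrt(6333) ≈ 79.580)
1/((3367 - (-18946/4938 + u/23190)) - 49398) = 1/((3367 - (-18946/4938 + sqrt(6333)/23190)) - 49398) = 1/((3367 - (-18946*1/4938 + sqrt(6333)*(1/23190))) - 49398) = 1/((3367 - (-9473/2469 + sqrt(6333)/23190)) - 49398) = 1/((3367 + (9473/2469 - sqrt(6333)/23190)) - 49398) = 1/((8322596/2469 - sqrt(6333)/23190) - 49398) = 1/(-113641066/2469 - sqrt(6333)/23190)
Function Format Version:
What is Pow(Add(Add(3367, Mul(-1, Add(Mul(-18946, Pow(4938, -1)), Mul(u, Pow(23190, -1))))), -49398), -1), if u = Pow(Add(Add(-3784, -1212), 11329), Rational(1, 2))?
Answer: Add(Rational(-16765456250648166600, 771666391373029668907843), Mul(Rational(15707259510, 771666391373029668907843), Pow(6333, Rational(1, 2)))) ≈ -2.1726e-5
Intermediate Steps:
u = Pow(6333, Rational(1, 2)) (u = Pow(Add(-4996, 11329), Rational(1, 2)) = Pow(6333, Rational(1, 2)) ≈ 79.580)
Pow(Add(Add(3367, Mul(-1, Add(Mul(-18946, Pow(4938, -1)), Mul(u, Pow(23190, -1))))), -49398), -1) = Pow(Add(Add(3367, Mul(-1, Add(Mul(-18946, Pow(4938, -1)), Mul(Pow(6333, Rational(1, 2)), Pow(23190, -1))))), -49398), -1) = Pow(Add(Add(3367, Mul(-1, Add(Mul(-18946, Rational(1, 4938)), Mul(Pow(6333, Rational(1, 2)), Rational(1, 23190))))), -49398), -1) = Pow(Add(Add(3367, Mul(-1, Add(Rational(-9473, 2469), Mul(Rational(1, 23190), Pow(6333, Rational(1, 2)))))), -49398), -1) = Pow(Add(Add(3367, Add(Rational(9473, 2469), Mul(Rational(-1, 23190), Pow(6333, Rational(1, 2))))), -49398), -1) = Pow(Add(Add(Rational(8322596, 2469), Mul(Rational(-1, 23190), Pow(6333, Rational(1, 2)))), -49398), -1) = Pow(Add(Rational(-113641066, 2469), Mul(Rational(-1, 23190), Pow(6333, Rational(1, 2)))), -1)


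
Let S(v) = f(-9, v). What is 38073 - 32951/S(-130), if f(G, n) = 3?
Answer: 81268/3 ≈ 27089.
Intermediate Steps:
S(v) = 3
38073 - 32951/S(-130) = 38073 - 32951/3 = 81268/3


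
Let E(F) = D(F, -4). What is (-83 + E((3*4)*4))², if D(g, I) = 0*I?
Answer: 6889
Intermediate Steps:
D(g, I) = 0
E(F) = 0
(-83 + E((3*4)*4))² = (-83 + 0)² = (-83)² = 6889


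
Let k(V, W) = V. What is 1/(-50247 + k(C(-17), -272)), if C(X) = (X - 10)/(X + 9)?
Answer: -8/401949 ≈ -1.9903e-5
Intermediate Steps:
C(X) = (-10 + X)/(9 + X)
1/(-50247 + k(C(-17), -272)) = 1/(-50247 + (-10 - 17)/(9 - 17)) = 1/(-50247 - 27/(-8)) = 1/(-50247 - ⅛*(-27)) = 1/(-50247 + 27/8) = 1/(-401949/8) = -8/401949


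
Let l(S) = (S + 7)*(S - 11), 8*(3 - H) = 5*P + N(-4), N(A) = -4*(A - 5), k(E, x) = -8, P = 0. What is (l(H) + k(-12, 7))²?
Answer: 94249/16 ≈ 5890.6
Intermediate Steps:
N(A) = 20 - 4*A (N(A) = -4*(-5 + A) = 20 - 4*A)
H = -3/2 (H = 3 - (5*0 + (20 - 4*(-4)))/8 = 3 - (0 + (20 + 16))/8 = 3 - (0 + 36)/8 = 3 - ⅛*36 = 3 - 9/2 = -3/2 ≈ -1.5000)
l(S) = (-11 + S)*(7 + S) (l(S) = (7 + S)*(-11 + S) = (-11 + S)*(7 + S))
(l(H) + k(-12, 7))² = ((-77 + (-3/2)² - 4*(-3/2)) - 8)² = ((-77 + 9/4 + 6) - 8)² = (-275/4 - 8)² = (-307/4)² = 94249/16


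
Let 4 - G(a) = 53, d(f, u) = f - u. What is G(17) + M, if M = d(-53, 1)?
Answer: -103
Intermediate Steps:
M = -54 (M = -53 - 1*1 = -53 - 1 = -54)
G(a) = -49 (G(a) = 4 - 1*53 = 4 - 53 = -49)
G(17) + M = -49 - 54 = -103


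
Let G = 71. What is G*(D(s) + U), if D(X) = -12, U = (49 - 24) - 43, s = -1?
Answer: -2130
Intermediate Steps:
U = -18 (U = 25 - 43 = -18)
G*(D(s) + U) = 71*(-12 - 18) = 71*(-30) = -2130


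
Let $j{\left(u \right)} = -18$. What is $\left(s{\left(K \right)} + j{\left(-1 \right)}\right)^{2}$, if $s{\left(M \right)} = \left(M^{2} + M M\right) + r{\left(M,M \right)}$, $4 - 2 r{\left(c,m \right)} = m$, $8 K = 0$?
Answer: $256$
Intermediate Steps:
$K = 0$ ($K = \frac{1}{8} \cdot 0 = 0$)
$r{\left(c,m \right)} = 2 - \frac{m}{2}$
$s{\left(M \right)} = 2 + 2 M^{2} - \frac{M}{2}$ ($s{\left(M \right)} = \left(M^{2} + M M\right) - \left(-2 + \frac{M}{2}\right) = \left(M^{2} + M^{2}\right) - \left(-2 + \frac{M}{2}\right) = 2 M^{2} - \left(-2 + \frac{M}{2}\right) = 2 + 2 M^{2} - \frac{M}{2}$)
$\left(s{\left(K \right)} + j{\left(-1 \right)}\right)^{2} = \left(\left(2 + 2 \cdot 0^{2} - 0\right) - 18\right)^{2} = \left(\left(2 + 2 \cdot 0 + 0\right) - 18\right)^{2} = \left(\left(2 + 0 + 0\right) - 18\right)^{2} = \left(2 - 18\right)^{2} = \left(-16\right)^{2} = 256$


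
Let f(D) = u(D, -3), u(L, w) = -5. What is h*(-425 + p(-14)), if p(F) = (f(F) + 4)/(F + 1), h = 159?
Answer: -878316/13 ≈ -67563.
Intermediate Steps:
f(D) = -5
p(F) = -1/(1 + F) (p(F) = (-5 + 4)/(F + 1) = -1/(1 + F))
h*(-425 + p(-14)) = 159*(-425 - 1/(1 - 14)) = 159*(-425 - 1/(-13)) = 159*(-425 - 1*(-1/13)) = 159*(-425 + 1/13) = 159*(-5524/13) = -878316/13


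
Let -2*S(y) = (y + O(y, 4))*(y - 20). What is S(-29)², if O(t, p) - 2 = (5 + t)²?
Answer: 723663801/4 ≈ 1.8092e+8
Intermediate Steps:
O(t, p) = 2 + (5 + t)²
S(y) = -(-20 + y)*(2 + y + (5 + y)²)/2 (S(y) = -(y + (2 + (5 + y)²))*(y - 20)/2 = -(2 + y + (5 + y)²)*(-20 + y)/2 = -(-20 + y)*(2 + y + (5 + y)²)/2)
S(-29)² = (270 - ½*(-29)³ + (9/2)*(-29)² + (193/2)*(-29))² = (270 - ½*(-24389) + (9/2)*841 - 5597/2)² = (270 + 24389/2 + 7569/2 - 5597/2)² = (26901/2)² = 723663801/4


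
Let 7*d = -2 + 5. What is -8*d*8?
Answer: -192/7 ≈ -27.429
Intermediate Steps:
d = 3/7 (d = (-2 + 5)/7 = (⅐)*3 = 3/7 ≈ 0.42857)
-8*d*8 = -8*3/7*8 = -24/7*8 = -192/7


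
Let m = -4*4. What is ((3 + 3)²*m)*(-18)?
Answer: 10368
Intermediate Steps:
m = -16
((3 + 3)²*m)*(-18) = ((3 + 3)²*(-16))*(-18) = (6²*(-16))*(-18) = (36*(-16))*(-18) = -576*(-18) = 10368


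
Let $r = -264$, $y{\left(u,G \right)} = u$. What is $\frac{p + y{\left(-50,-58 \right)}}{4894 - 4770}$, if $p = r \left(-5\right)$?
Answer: $\frac{635}{62} \approx 10.242$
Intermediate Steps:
$p = 1320$ ($p = \left(-264\right) \left(-5\right) = 1320$)
$\frac{p + y{\left(-50,-58 \right)}}{4894 - 4770} = \frac{1320 - 50}{4894 - 4770} = \frac{1270}{124} = 1270 \cdot \frac{1}{124} = \frac{635}{62}$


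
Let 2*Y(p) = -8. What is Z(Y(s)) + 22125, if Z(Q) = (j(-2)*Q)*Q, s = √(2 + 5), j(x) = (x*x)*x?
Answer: 21997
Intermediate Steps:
j(x) = x³ (j(x) = x²*x = x³)
s = √7 ≈ 2.6458
Y(p) = -4 (Y(p) = (½)*(-8) = -4)
Z(Q) = -8*Q² (Z(Q) = ((-2)³*Q)*Q = (-8*Q)*Q = -8*Q²)
Z(Y(s)) + 22125 = -8*(-4)² + 22125 = -8*16 + 22125 = -128 + 22125 = 21997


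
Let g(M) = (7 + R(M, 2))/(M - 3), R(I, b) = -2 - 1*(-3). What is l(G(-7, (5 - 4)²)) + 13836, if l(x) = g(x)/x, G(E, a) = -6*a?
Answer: 373576/27 ≈ 13836.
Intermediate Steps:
R(I, b) = 1 (R(I, b) = -2 + 3 = 1)
g(M) = 8/(-3 + M) (g(M) = (7 + 1)/(M - 3) = 8/(-3 + M))
l(x) = 8/(x*(-3 + x)) (l(x) = (8/(-3 + x))/x = 8/(x*(-3 + x)))
l(G(-7, (5 - 4)²)) + 13836 = 8/(((-6*(5 - 4)²))*(-3 - 6*(5 - 4)²)) + 13836 = 8/(((-6*1²))*(-3 - 6*1²)) + 13836 = 8/(((-6*1))*(-3 - 6*1)) + 13836 = 8/(-6*(-3 - 6)) + 13836 = 8*(-⅙)/(-9) + 13836 = 8*(-⅙)*(-⅑) + 13836 = 4/27 + 13836 = 373576/27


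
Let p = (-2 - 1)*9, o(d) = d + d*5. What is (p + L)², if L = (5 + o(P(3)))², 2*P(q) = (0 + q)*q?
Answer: 994009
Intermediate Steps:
P(q) = q²/2 (P(q) = ((0 + q)*q)/2 = (q*q)/2 = q²/2)
o(d) = 6*d (o(d) = d + 5*d = 6*d)
L = 1024 (L = (5 + 6*((½)*3²))² = (5 + 6*((½)*9))² = (5 + 6*(9/2))² = (5 + 27)² = 32² = 1024)
p = -27 (p = -3*9 = -27)
(p + L)² = (-27 + 1024)² = 997² = 994009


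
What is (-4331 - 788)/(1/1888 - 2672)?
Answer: 9664672/5044735 ≈ 1.9158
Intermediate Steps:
(-4331 - 788)/(1/1888 - 2672) = -5119/(1/1888 - 2672) = -5119/(-5044735/1888) = -5119*(-1888/5044735) = 9664672/5044735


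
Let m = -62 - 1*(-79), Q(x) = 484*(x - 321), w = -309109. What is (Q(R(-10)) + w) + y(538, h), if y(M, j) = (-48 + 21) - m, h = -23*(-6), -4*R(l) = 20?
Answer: -466937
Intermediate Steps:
R(l) = -5 (R(l) = -¼*20 = -5)
h = 138
Q(x) = -155364 + 484*x (Q(x) = 484*(-321 + x) = -155364 + 484*x)
m = 17 (m = -62 + 79 = 17)
y(M, j) = -44 (y(M, j) = (-48 + 21) - 1*17 = -27 - 17 = -44)
(Q(R(-10)) + w) + y(538, h) = ((-155364 + 484*(-5)) - 309109) - 44 = ((-155364 - 2420) - 309109) - 44 = (-157784 - 309109) - 44 = -466893 - 44 = -466937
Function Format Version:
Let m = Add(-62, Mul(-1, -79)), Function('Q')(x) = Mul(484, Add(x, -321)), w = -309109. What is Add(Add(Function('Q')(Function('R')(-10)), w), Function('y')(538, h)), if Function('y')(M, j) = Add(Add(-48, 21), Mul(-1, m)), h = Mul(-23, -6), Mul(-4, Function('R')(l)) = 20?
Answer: -466937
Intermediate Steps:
Function('R')(l) = -5 (Function('R')(l) = Mul(Rational(-1, 4), 20) = -5)
h = 138
Function('Q')(x) = Add(-155364, Mul(484, x)) (Function('Q')(x) = Mul(484, Add(-321, x)) = Add(-155364, Mul(484, x)))
m = 17 (m = Add(-62, 79) = 17)
Function('y')(M, j) = -44 (Function('y')(M, j) = Add(Add(-48, 21), Mul(-1, 17)) = Add(-27, -17) = -44)
Add(Add(Function('Q')(Function('R')(-10)), w), Function('y')(538, h)) = Add(Add(Add(-155364, Mul(484, -5)), -309109), -44) = Add(Add(Add(-155364, -2420), -309109), -44) = Add(Add(-157784, -309109), -44) = Add(-466893, -44) = -466937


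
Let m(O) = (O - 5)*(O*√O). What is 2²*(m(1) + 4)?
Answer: 0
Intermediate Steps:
m(O) = O^(3/2)*(-5 + O) (m(O) = (-5 + O)*O^(3/2) = O^(3/2)*(-5 + O))
2²*(m(1) + 4) = 2²*(1^(3/2)*(-5 + 1) + 4) = 4*(1*(-4) + 4) = 4*(-4 + 4) = 4*0 = 0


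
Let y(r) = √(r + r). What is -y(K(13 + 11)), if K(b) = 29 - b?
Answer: -√10 ≈ -3.1623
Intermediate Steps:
y(r) = √2*√r (y(r) = √(2*r) = √2*√r)
-y(K(13 + 11)) = -√2*√(29 - (13 + 11)) = -√2*√(29 - 1*24) = -√2*√(29 - 24) = -√2*√5 = -√10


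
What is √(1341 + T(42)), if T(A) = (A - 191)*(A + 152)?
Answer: I*√27565 ≈ 166.03*I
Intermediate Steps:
T(A) = (-191 + A)*(152 + A)
√(1341 + T(42)) = √(1341 + (-29032 + 42² - 39*42)) = √(1341 + (-29032 + 1764 - 1638)) = √(1341 - 28906) = √(-27565) = I*√27565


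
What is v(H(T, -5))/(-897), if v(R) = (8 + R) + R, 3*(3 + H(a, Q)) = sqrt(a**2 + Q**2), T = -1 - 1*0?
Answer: -2/897 - 2*sqrt(26)/2691 ≈ -0.0060193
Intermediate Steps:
T = -1 (T = -1 + 0 = -1)
H(a, Q) = -3 + sqrt(Q**2 + a**2)/3 (H(a, Q) = -3 + sqrt(a**2 + Q**2)/3 = -3 + sqrt(Q**2 + a**2)/3)
v(R) = 8 + 2*R
v(H(T, -5))/(-897) = (8 + 2*(-3 + sqrt((-5)**2 + (-1)**2)/3))/(-897) = (8 + 2*(-3 + sqrt(25 + 1)/3))*(-1/897) = (8 + 2*(-3 + sqrt(26)/3))*(-1/897) = (8 + (-6 + 2*sqrt(26)/3))*(-1/897) = (2 + 2*sqrt(26)/3)*(-1/897) = -2/897 - 2*sqrt(26)/2691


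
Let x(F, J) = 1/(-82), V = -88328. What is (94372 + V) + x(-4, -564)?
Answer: 495607/82 ≈ 6044.0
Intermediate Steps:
x(F, J) = -1/82
(94372 + V) + x(-4, -564) = (94372 - 88328) - 1/82 = 6044 - 1/82 = 495607/82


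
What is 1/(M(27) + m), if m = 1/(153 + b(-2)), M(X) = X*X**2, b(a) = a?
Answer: 151/2972134 ≈ 5.0805e-5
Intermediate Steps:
M(X) = X**3
m = 1/151 (m = 1/(153 - 2) = 1/151 ≈ 0.0066225)
1/(M(27) + m) = 1/(27**3 + 1/151) = 1/(19683 + 1/151) = 1/(2972134/151) = 151/2972134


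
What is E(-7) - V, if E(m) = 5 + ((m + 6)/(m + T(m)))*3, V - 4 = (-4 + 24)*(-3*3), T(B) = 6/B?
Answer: 9976/55 ≈ 181.38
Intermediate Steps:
V = -176 (V = 4 + (-4 + 24)*(-3*3) = 4 + 20*(-9) = 4 - 180 = -176)
E(m) = 5 + 3*(6 + m)/(m + 6/m) (E(m) = 5 + ((m + 6)/(m + 6/m))*3 = 5 + ((6 + m)/(m + 6/m))*3 = 5 + 3*(6 + m)/(m + 6/m))
E(-7) - V = 2*(15 - 7*(9 + 4*(-7)))/(6 + (-7)²) - 1*(-176) = 2*(15 - 7*(9 - 28))/(6 + 49) + 176 = 2*(15 - 7*(-19))/55 + 176 = 2*(1/55)*(15 + 133) + 176 = 2*(1/55)*148 + 176 = 296/55 + 176 = 9976/55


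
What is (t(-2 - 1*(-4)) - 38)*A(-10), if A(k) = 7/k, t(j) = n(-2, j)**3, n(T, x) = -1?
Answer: 273/10 ≈ 27.300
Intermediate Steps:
t(j) = -1 (t(j) = (-1)**3 = -1)
(t(-2 - 1*(-4)) - 38)*A(-10) = (-1 - 38)*(7/(-10)) = -273*(-1)/10 = -39*(-7/10) = 273/10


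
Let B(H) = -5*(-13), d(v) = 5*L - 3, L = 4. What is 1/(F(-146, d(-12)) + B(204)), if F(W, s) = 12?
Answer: 1/77 ≈ 0.012987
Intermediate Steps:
d(v) = 17 (d(v) = 5*4 - 3 = 20 - 3 = 17)
B(H) = 65
1/(F(-146, d(-12)) + B(204)) = 1/(12 + 65) = 1/77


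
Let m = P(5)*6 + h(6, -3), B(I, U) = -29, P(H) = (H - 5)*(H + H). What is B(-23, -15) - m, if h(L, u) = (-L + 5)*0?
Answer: -29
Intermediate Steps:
P(H) = 2*H*(-5 + H) (P(H) = (-5 + H)*(2*H) = 2*H*(-5 + H))
h(L, u) = 0 (h(L, u) = (5 - L)*0 = 0)
m = 0 (m = (2*5*(-5 + 5))*6 + 0 = (2*5*0)*6 + 0 = 0*6 + 0 = 0 + 0 = 0)
B(-23, -15) - m = -29 - 1*0 = -29 + 0 = -29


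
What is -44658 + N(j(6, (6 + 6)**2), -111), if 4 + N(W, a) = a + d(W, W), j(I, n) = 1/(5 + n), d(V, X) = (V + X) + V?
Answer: -6671174/149 ≈ -44773.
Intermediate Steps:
d(V, X) = X + 2*V
N(W, a) = -4 + a + 3*W (N(W, a) = -4 + (a + (W + 2*W)) = -4 + (a + 3*W) = -4 + a + 3*W)
-44658 + N(j(6, (6 + 6)**2), -111) = -44658 + (-4 - 111 + 3/(5 + (6 + 6)**2)) = -44658 + (-4 - 111 + 3/(5 + 12**2)) = -44658 + (-4 - 111 + 3/(5 + 144)) = -44658 + (-4 - 111 + 3/149) = -44658 - 17132/149 = -6671174/149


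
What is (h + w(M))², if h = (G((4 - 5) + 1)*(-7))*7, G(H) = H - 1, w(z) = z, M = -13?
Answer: 1296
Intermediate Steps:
G(H) = -1 + H
h = 49 (h = ((-1 + ((4 - 5) + 1))*(-7))*7 = ((-1 + (-1 + 1))*(-7))*7 = ((-1 + 0)*(-7))*7 = -1*(-7)*7 = 7*7 = 49)
(h + w(M))² = (49 - 13)² = 36² = 1296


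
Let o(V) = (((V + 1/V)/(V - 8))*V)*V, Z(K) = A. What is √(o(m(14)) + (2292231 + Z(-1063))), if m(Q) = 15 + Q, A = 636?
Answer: 5*√40466685/21 ≈ 1514.6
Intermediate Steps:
Z(K) = 636
o(V) = V²*(V + 1/V)/(-8 + V) (o(V) = (((V + 1/V)/(-8 + V))*V)*V = (V*(V + 1/V)/(-8 + V))*V = V²*(V + 1/V)/(-8 + V))
√(o(m(14)) + (2292231 + Z(-1063))) = √(((15 + 14) + (15 + 14)³)/(-8 + (15 + 14)) + (2292231 + 636)) = √((29 + 29³)/(-8 + 29) + 2292867) = √((29 + 24389)/21 + 2292867) = √((1/21)*24418 + 2292867) = √(24418/21 + 2292867) = √(48174625/21) = 5*√40466685/21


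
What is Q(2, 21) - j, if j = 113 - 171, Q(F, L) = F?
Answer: 60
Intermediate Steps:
j = -58
Q(2, 21) - j = 2 - 1*(-58) = 2 + 58 = 60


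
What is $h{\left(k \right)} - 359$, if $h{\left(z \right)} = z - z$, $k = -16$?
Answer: $-359$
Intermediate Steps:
$h{\left(z \right)} = 0$
$h{\left(k \right)} - 359 = 0 - 359 = -359$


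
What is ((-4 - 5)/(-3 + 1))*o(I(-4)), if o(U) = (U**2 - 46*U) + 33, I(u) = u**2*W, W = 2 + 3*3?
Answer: 206217/2 ≈ 1.0311e+5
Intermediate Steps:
W = 11 (W = 2 + 9 = 11)
I(u) = 11*u**2 (I(u) = u**2*11 = 11*u**2)
o(U) = 33 + U**2 - 46*U
((-4 - 5)/(-3 + 1))*o(I(-4)) = ((-4 - 5)/(-3 + 1))*(33 + (11*(-4)**2)**2 - 506*(-4)**2) = (-9/(-2))*(33 + (11*16)**2 - 506*16) = (-9*(-1/2))*(33 + 176**2 - 46*176) = 9*(33 + 30976 - 8096)/2 = (9/2)*22913 = 206217/2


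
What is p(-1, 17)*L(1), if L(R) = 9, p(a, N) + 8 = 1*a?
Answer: -81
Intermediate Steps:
p(a, N) = -8 + a (p(a, N) = -8 + 1*a = -8 + a)
p(-1, 17)*L(1) = (-8 - 1)*9 = -9*9 = -81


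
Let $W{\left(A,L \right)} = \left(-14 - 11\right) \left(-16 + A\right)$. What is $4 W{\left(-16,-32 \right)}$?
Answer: $3200$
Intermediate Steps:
$W{\left(A,L \right)} = 400 - 25 A$ ($W{\left(A,L \right)} = - 25 \left(-16 + A\right) = 400 - 25 A$)
$4 W{\left(-16,-32 \right)} = 4 \left(400 - -400\right) = 4 \left(400 + 400\right) = 4 \cdot 800 = 3200$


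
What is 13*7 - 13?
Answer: 78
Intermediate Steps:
13*7 - 13 = 91 - 13 = 78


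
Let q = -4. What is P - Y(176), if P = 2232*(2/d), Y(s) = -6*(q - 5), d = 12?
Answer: 318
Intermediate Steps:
Y(s) = 54 (Y(s) = -6*(-4 - 5) = -6*(-9) = 54)
P = 372 (P = 2232*(2/12) = 2232*(2*(1/12)) = 2232*(1/6) = 372)
P - Y(176) = 372 - 1*54 = 372 - 54 = 318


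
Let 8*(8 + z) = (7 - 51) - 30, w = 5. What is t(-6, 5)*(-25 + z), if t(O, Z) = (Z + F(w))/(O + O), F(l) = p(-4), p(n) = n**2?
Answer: 1183/16 ≈ 73.938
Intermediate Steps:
F(l) = 16 (F(l) = (-4)**2 = 16)
t(O, Z) = (16 + Z)/(2*O) (t(O, Z) = (Z + 16)/(O + O) = (16 + Z)/((2*O)) = (16 + Z)*(1/(2*O)) = (16 + Z)/(2*O))
z = -69/4 (z = -8 + ((7 - 51) - 30)/8 = -8 + (-44 - 30)/8 = -8 + (1/8)*(-74) = -8 - 37/4 = -69/4 ≈ -17.250)
t(-6, 5)*(-25 + z) = ((1/2)*(16 + 5)/(-6))*(-25 - 69/4) = ((1/2)*(-1/6)*21)*(-169/4) = -7/4*(-169/4) = 1183/16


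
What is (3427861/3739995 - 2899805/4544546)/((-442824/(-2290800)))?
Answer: 45174726764525395/31360388498294877 ≈ 1.4405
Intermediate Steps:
(3427861/3739995 - 2899805/4544546)/((-442824/(-2290800))) = (3427861*(1/3739995) - 2899805*1/4544546)/((-442824*(-1/2290800))) = (3427861/3739995 - 2899805/4544546)/(18451/95450) = (4732815795131/16996579317270)*(95450/18451) = 45174726764525395/31360388498294877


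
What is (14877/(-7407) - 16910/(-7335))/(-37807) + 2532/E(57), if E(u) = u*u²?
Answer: 18519984517/1355348530743 ≈ 0.013664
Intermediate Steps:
E(u) = u³
(14877/(-7407) - 16910/(-7335))/(-37807) + 2532/E(57) = (14877/(-7407) - 16910/(-7335))/(-37807) + 2532/(57³) = (14877*(-1/7407) - 16910*(-1/7335))*(-1/37807) + 2532/185193 = (-1653/823 + 3382/1467)*(-1/37807) + 2532*(1/185193) = (358435/1207341)*(-1/37807) + 844/61731 = -4655/592804431 + 844/61731 = 18519984517/1355348530743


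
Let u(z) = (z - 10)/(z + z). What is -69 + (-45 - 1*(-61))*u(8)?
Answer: -71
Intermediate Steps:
u(z) = (-10 + z)/(2*z) (u(z) = (-10 + z)/((2*z)) = (-10 + z)*(1/(2*z)) = (-10 + z)/(2*z))
-69 + (-45 - 1*(-61))*u(8) = -69 + (-45 - 1*(-61))*((½)*(-10 + 8)/8) = -69 + (-45 + 61)*((½)*(⅛)*(-2)) = -69 + 16*(-⅛) = -69 - 2 = -71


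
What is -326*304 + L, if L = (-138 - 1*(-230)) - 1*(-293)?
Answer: -98719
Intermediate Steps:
L = 385 (L = (-138 + 230) + 293 = 92 + 293 = 385)
-326*304 + L = -326*304 + 385 = -99104 + 385 = -98719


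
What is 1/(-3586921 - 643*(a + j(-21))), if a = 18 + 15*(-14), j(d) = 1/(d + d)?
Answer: -42/145464887 ≈ -2.8873e-7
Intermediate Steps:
j(d) = 1/(2*d)
a = -192 (a = 18 - 210 = -192)
1/(-3586921 - 643*(a + j(-21))) = 1/(-3586921 - 643*(-192 + (½)/(-21))) = 1/(-3586921 - 643*(-192 + (½)*(-1/21))) = 1/(-3586921 - 643*(-192 - 1/42)) = 1/(-3586921 - 643*(-8065/42)) = 1/(-3586921 + 5185795/42) = 1/(-145464887/42) = -42/145464887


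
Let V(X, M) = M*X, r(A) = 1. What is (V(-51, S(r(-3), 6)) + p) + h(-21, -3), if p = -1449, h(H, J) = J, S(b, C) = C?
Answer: -1758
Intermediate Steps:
(V(-51, S(r(-3), 6)) + p) + h(-21, -3) = (6*(-51) - 1449) - 3 = (-306 - 1449) - 3 = -1755 - 3 = -1758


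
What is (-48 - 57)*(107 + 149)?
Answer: -26880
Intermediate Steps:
(-48 - 57)*(107 + 149) = -105*256 = -26880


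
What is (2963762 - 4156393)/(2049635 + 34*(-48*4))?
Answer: -108421/185737 ≈ -0.58373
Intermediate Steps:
(2963762 - 4156393)/(2049635 + 34*(-48*4)) = -1192631/(2049635 + 34*(-192)) = -1192631/(2049635 - 6528) = -1192631/2043107 = -1192631*1/2043107 = -108421/185737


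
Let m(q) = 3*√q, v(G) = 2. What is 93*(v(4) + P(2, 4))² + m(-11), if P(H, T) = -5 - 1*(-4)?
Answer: 93 + 3*I*√11 ≈ 93.0 + 9.9499*I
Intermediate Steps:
P(H, T) = -1 (P(H, T) = -5 + 4 = -1)
93*(v(4) + P(2, 4))² + m(-11) = 93*(2 - 1)² + 3*√(-11) = 93*1² + 3*(I*√11) = 93*1 + 3*I*√11 = 93 + 3*I*√11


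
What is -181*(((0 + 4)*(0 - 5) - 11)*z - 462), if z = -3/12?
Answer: 328877/4 ≈ 82219.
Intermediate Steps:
z = -1/4 (z = -3*1/12 = -1/4 ≈ -0.25000)
-181*(((0 + 4)*(0 - 5) - 11)*z - 462) = -181*(((0 + 4)*(0 - 5) - 11)*(-1/4) - 462) = -181*((4*(-5) - 11)*(-1/4) - 462) = -181*((-20 - 11)*(-1/4) - 462) = -181*(-31*(-1/4) - 462) = -181*(31/4 - 462) = -181*(-1817/4) = 328877/4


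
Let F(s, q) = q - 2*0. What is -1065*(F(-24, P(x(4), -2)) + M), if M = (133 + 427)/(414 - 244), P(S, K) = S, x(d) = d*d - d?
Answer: -276900/17 ≈ -16288.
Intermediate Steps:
x(d) = d² - d
F(s, q) = q (F(s, q) = q + 0 = q)
M = 56/17 (M = 560/170 = 560*(1/170) = 56/17 ≈ 3.2941)
-1065*(F(-24, P(x(4), -2)) + M) = -1065*(4*(-1 + 4) + 56/17) = -1065*(4*3 + 56/17) = -1065*(12 + 56/17) = -1065*260/17 = -276900/17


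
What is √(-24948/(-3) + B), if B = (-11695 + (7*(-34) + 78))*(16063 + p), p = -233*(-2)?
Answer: I*√195942979 ≈ 13998.0*I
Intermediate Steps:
p = 466
B = -195951295 (B = (-11695 + (7*(-34) + 78))*(16063 + 466) = (-11695 + (-238 + 78))*16529 = (-11695 - 160)*16529 = -11855*16529 = -195951295)
√(-24948/(-3) + B) = √(-24948/(-3) - 195951295) = √(-24948*(-1)/3 - 195951295) = √(-198*(-42) - 195951295) = √(8316 - 195951295) = √(-195942979) = I*√195942979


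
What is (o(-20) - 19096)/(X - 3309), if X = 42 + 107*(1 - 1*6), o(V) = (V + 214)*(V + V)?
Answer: 13428/1901 ≈ 7.0637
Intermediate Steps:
o(V) = 2*V*(214 + V) (o(V) = (214 + V)*(2*V) = 2*V*(214 + V))
X = -493 (X = 42 + 107*(1 - 6) = 42 + 107*(-5) = 42 - 535 = -493)
(o(-20) - 19096)/(X - 3309) = (2*(-20)*(214 - 20) - 19096)/(-493 - 3309) = (2*(-20)*194 - 19096)/(-3802) = (-7760 - 19096)*(-1/3802) = -26856*(-1/3802) = 13428/1901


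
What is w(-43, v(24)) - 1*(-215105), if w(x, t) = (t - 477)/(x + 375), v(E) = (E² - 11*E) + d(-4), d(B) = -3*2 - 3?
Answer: 35707343/166 ≈ 2.1510e+5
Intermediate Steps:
d(B) = -9 (d(B) = -6 - 3 = -9)
v(E) = -9 + E² - 11*E (v(E) = (E² - 11*E) - 9 = -9 + E² - 11*E)
w(x, t) = (-477 + t)/(375 + x)
w(-43, v(24)) - 1*(-215105) = (-477 + (-9 + 24² - 11*24))/(375 - 43) - 1*(-215105) = (-477 + (-9 + 576 - 264))/332 + 215105 = (-477 + 303)/332 + 215105 = (1/332)*(-174) + 215105 = -87/166 + 215105 = 35707343/166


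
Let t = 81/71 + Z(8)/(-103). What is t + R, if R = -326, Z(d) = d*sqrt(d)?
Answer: -23065/71 - 16*sqrt(2)/103 ≈ -325.08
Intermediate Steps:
Z(d) = d**(3/2)
t = 81/71 - 16*sqrt(2)/103 (t = 81/71 + 8**(3/2)/(-103) = 81*(1/71) + (16*sqrt(2))*(-1/103) = 81/71 - 16*sqrt(2)/103 ≈ 0.92116)
t + R = (81/71 - 16*sqrt(2)/103) - 326 = -23065/71 - 16*sqrt(2)/103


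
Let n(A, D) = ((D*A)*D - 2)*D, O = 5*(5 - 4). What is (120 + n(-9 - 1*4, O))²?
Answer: 2295225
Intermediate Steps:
O = 5 (O = 5*1 = 5)
n(A, D) = D*(-2 + A*D²) (n(A, D) = ((A*D)*D - 2)*D = (A*D² - 2)*D = (-2 + A*D²)*D = D*(-2 + A*D²))
(120 + n(-9 - 1*4, O))² = (120 + 5*(-2 + (-9 - 1*4)*5²))² = (120 + 5*(-2 + (-9 - 4)*25))² = (120 + 5*(-2 - 13*25))² = (120 + 5*(-2 - 325))² = (120 + 5*(-327))² = (120 - 1635)² = (-1515)² = 2295225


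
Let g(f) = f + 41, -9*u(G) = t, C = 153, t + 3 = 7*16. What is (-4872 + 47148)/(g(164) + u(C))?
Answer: 95121/434 ≈ 219.17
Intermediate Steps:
t = 109 (t = -3 + 7*16 = -3 + 112 = 109)
u(G) = -109/9 (u(G) = -⅑*109 = -109/9)
g(f) = 41 + f
(-4872 + 47148)/(g(164) + u(C)) = (-4872 + 47148)/((41 + 164) - 109/9) = 42276/(205 - 109/9) = 42276/(1736/9) = 42276*(9/1736) = 95121/434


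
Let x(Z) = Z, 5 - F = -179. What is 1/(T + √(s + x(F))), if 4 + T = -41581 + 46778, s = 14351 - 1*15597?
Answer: 577/2996479 - I*√118/8989437 ≈ 0.00019256 - 1.2084e-6*I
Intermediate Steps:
F = 184 (F = 5 - 1*(-179) = 5 + 179 = 184)
s = -1246 (s = 14351 - 15597 = -1246)
T = 5193 (T = -4 + (-41581 + 46778) = -4 + 5197 = 5193)
1/(T + √(s + x(F))) = 1/(5193 + √(-1246 + 184)) = 1/(5193 + √(-1062)) = 1/(5193 + 3*I*√118)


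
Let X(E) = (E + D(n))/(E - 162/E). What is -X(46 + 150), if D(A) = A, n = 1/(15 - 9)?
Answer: -57673/57381 ≈ -1.0051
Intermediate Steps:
n = ⅙ (n = 1/6 = ⅙ ≈ 0.16667)
X(E) = (⅙ + E)/(E - 162/E) (X(E) = (E + ⅙)/(E - 162/E) = (⅙ + E)/(E - 162/E))
-X(46 + 150) = -(46 + 150)*(1 + 6*(46 + 150))/(6*(-162 + (46 + 150)²)) = -196*(1 + 6*196)/(6*(-162 + 196²)) = -196*(1 + 1176)/(6*(-162 + 38416)) = -196*1177/(6*38254) = -1*57673/57381 = -57673/57381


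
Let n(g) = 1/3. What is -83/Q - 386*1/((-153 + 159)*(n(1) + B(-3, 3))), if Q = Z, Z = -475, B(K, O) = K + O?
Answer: -91592/475 ≈ -192.83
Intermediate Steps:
n(g) = ⅓
Q = -475
-83/Q - 386*1/((-153 + 159)*(n(1) + B(-3, 3))) = -83/(-475) - 386*1/((-153 + 159)*(⅓ + (-3 + 3))) = -83*(-1/475) - 386*1/(6*(⅓ + 0)) = 83/475 - 386/(6*(⅓)) = 83/475 - 386/2 = 83/475 - 386*½ = 83/475 - 193 = -91592/475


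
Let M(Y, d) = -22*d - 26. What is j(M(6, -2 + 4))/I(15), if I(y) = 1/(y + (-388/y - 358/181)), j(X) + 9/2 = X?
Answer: 5196077/5430 ≈ 956.92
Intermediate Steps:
M(Y, d) = -26 - 22*d
j(X) = -9/2 + X
I(y) = 1/(-358/181 + y - 388/y) (I(y) = 1/(y + (-388/y - 358*1/181)) = 1/(y + (-388/y - 358/181)) = 1/(y + (-358/181 - 388/y)) = 1/(-358/181 + y - 388/y))
j(M(6, -2 + 4))/I(15) = (-9/2 + (-26 - 22*(-2 + 4)))/((181*15/(-70228 - 358*15 + 181*15**2))) = (-9/2 + (-26 - 22*2))/((181*15/(-70228 - 5370 + 181*225))) = (-9/2 + (-26 - 44))/((181*15/(-70228 - 5370 + 40725))) = (-9/2 - 70)/((181*15/(-34873))) = -149/(2*(181*15*(-1/34873))) = -149/(2*(-2715/34873)) = -149/2*(-34873/2715) = 5196077/5430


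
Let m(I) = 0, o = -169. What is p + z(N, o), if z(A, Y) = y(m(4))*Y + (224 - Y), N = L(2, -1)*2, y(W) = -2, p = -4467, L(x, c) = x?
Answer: -3736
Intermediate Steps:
N = 4 (N = 2*2 = 4)
z(A, Y) = 224 - 3*Y (z(A, Y) = -2*Y + (224 - Y) = 224 - 3*Y)
p + z(N, o) = -4467 + (224 - 3*(-169)) = -4467 + (224 + 507) = -4467 + 731 = -3736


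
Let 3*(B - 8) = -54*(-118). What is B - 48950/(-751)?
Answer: 1650082/751 ≈ 2197.2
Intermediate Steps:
B = 2132 (B = 8 + (-54*(-118))/3 = 8 + (⅓)*6372 = 8 + 2124 = 2132)
B - 48950/(-751) = 2132 - 48950/(-751) = 2132 - 48950*(-1)/751 = 2132 - 1*(-48950/751) = 2132 + 48950/751 = 1650082/751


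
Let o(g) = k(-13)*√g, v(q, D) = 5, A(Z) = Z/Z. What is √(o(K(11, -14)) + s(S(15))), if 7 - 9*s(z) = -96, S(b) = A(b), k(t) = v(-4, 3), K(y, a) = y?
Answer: √(103 + 45*√11)/3 ≈ 5.2941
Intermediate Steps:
A(Z) = 1
k(t) = 5
S(b) = 1
s(z) = 103/9 (s(z) = 7/9 - ⅑*(-96) = 7/9 + 32/3 = 103/9)
o(g) = 5*√g
√(o(K(11, -14)) + s(S(15))) = √(5*√11 + 103/9) = √(103/9 + 5*√11)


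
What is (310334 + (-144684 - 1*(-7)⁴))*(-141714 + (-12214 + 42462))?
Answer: -18196713034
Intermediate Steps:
(310334 + (-144684 - 1*(-7)⁴))*(-141714 + (-12214 + 42462)) = (310334 + (-144684 - 1*2401))*(-141714 + 30248) = (310334 + (-144684 - 2401))*(-111466) = (310334 - 147085)*(-111466) = 163249*(-111466) = -18196713034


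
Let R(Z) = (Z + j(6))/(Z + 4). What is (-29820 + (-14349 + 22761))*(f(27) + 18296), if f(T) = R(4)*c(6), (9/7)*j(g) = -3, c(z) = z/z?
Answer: -391685228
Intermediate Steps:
c(z) = 1
j(g) = -7/3 (j(g) = (7/9)*(-3) = -7/3)
R(Z) = (-7/3 + Z)/(4 + Z) (R(Z) = (Z - 7/3)/(Z + 4) = (-7/3 + Z)/(4 + Z))
f(T) = 5/24 (f(T) = ((-7/3 + 4)/(4 + 4))*1 = ((5/3)/8)*1 = ((1/8)*(5/3))*1 = (5/24)*1 = 5/24)
(-29820 + (-14349 + 22761))*(f(27) + 18296) = (-29820 + (-14349 + 22761))*(5/24 + 18296) = (-29820 + 8412)*(439109/24) = -21408*439109/24 = -391685228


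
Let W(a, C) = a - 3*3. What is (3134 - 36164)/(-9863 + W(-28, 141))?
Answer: 367/110 ≈ 3.3364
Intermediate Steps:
W(a, C) = -9 + a (W(a, C) = a - 9 = -9 + a)
(3134 - 36164)/(-9863 + W(-28, 141)) = (3134 - 36164)/(-9863 + (-9 - 28)) = -33030/(-9863 - 37) = -33030/(-9900) = -33030*(-1/9900) = 367/110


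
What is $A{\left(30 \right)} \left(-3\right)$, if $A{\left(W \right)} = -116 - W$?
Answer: $438$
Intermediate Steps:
$A{\left(30 \right)} \left(-3\right) = \left(-116 - 30\right) \left(-3\right) = \left(-146\right) \left(-3\right) = 438$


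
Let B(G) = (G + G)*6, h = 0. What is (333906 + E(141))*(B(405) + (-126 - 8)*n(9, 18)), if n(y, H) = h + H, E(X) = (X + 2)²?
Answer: 867461040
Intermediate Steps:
E(X) = (2 + X)²
n(y, H) = H (n(y, H) = 0 + H = H)
B(G) = 12*G (B(G) = (2*G)*6 = 12*G)
(333906 + E(141))*(B(405) + (-126 - 8)*n(9, 18)) = (333906 + (2 + 141)²)*(12*405 + (-126 - 8)*18) = (333906 + 143²)*(4860 - 134*18) = (333906 + 20449)*(4860 - 2412) = 354355*2448 = 867461040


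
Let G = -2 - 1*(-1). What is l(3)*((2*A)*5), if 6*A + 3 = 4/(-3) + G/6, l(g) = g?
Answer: -45/2 ≈ -22.500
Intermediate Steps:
G = -1 (G = -2 + 1 = -1)
A = -¾ (A = -½ + (4/(-3) - 1/6)/6 = -½ + (4*(-⅓) - 1*⅙)/6 = -½ + (-4/3 - ⅙)/6 = -½ + (⅙)*(-3/2) = -½ - ¼ = -¾ ≈ -0.75000)
l(3)*((2*A)*5) = 3*((2*(-¾))*5) = 3*(-3/2*5) = 3*(-15/2) = -45/2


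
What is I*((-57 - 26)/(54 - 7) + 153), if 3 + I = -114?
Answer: -831636/47 ≈ -17694.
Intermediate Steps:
I = -117 (I = -3 - 114 = -117)
I*((-57 - 26)/(54 - 7) + 153) = -117*((-57 - 26)/(54 - 7) + 153) = -117*(-83/47 + 153) = -117*7108/47 = -831636/47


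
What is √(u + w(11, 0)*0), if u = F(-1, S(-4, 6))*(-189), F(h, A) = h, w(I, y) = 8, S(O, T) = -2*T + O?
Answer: 3*√21 ≈ 13.748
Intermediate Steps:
S(O, T) = O - 2*T
u = 189 (u = -1*(-189) = 189)
√(u + w(11, 0)*0) = √(189 + 8*0) = √(189 + 0) = √189 = 3*√21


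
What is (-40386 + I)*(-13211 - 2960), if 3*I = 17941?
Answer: 1669122107/3 ≈ 5.5637e+8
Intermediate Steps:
I = 17941/3 (I = (⅓)*17941 = 17941/3 ≈ 5980.3)
(-40386 + I)*(-13211 - 2960) = (-40386 + 17941/3)*(-13211 - 2960) = -103217/3*(-16171) = 1669122107/3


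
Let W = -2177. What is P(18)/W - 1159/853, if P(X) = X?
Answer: -2538497/1856981 ≈ -1.3670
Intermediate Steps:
P(18)/W - 1159/853 = 18/(-2177) - 1159/853 = 18*(-1/2177) - 1159*1/853 = -18/2177 - 1159/853 = -2538497/1856981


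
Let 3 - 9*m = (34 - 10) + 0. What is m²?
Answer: 49/9 ≈ 5.4444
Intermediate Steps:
m = -7/3 (m = ⅓ - ((34 - 10) + 0)/9 = ⅓ - (24 + 0)/9 = ⅓ - ⅑*24 = ⅓ - 8/3 = -7/3 ≈ -2.3333)
m² = (-7/3)² = 49/9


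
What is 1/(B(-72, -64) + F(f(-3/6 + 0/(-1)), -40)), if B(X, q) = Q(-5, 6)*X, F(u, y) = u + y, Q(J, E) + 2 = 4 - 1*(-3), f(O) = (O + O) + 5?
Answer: -1/396 ≈ -0.0025253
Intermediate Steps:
f(O) = 5 + 2*O (f(O) = 2*O + 5 = 5 + 2*O)
Q(J, E) = 5 (Q(J, E) = -2 + (4 - 1*(-3)) = -2 + (4 + 3) = -2 + 7 = 5)
B(X, q) = 5*X
1/(B(-72, -64) + F(f(-3/6 + 0/(-1)), -40)) = 1/(5*(-72) + ((5 + 2*(-3/6 + 0/(-1))) - 40)) = 1/(-360 + ((5 + 2*(-3*1/6 + 0*(-1))) - 40)) = 1/(-360 + ((5 + 2*(-1/2 + 0)) - 40)) = 1/(-360 + ((5 + 2*(-1/2)) - 40)) = 1/(-360 + ((5 - 1) - 40)) = 1/(-360 + (4 - 40)) = 1/(-360 - 36) = 1/(-396) = -1/396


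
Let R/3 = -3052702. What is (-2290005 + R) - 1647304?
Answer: -13095415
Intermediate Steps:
R = -9158106 (R = 3*(-3052702) = -9158106)
(-2290005 + R) - 1647304 = (-2290005 - 9158106) - 1647304 = -11448111 - 1647304 = -13095415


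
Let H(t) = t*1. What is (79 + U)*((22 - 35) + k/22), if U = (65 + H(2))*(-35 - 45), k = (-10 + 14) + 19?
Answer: 1388903/22 ≈ 63132.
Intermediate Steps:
H(t) = t
k = 23 (k = 4 + 19 = 23)
U = -5360 (U = (65 + 2)*(-35 - 45) = 67*(-80) = -5360)
(79 + U)*((22 - 35) + k/22) = (79 - 5360)*((22 - 35) + 23/22) = -5281*(-13 + 23*(1/22)) = -5281*(-13 + 23/22) = -5281*(-263/22) = 1388903/22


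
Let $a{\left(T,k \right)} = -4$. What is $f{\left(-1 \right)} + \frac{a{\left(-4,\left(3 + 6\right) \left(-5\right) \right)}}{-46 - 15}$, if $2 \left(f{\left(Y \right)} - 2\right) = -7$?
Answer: $- \frac{175}{122} \approx -1.4344$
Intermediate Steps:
$f{\left(Y \right)} = - \frac{3}{2}$ ($f{\left(Y \right)} = 2 + \frac{1}{2} \left(-7\right) = 2 - \frac{7}{2} = - \frac{3}{2}$)
$f{\left(-1 \right)} + \frac{a{\left(-4,\left(3 + 6\right) \left(-5\right) \right)}}{-46 - 15} = - \frac{3}{2} + \frac{1}{-46 - 15} \left(-4\right) = - \frac{3}{2} + \frac{1}{-61} \left(-4\right) = - \frac{3}{2} - - \frac{4}{61} = - \frac{3}{2} + \frac{4}{61} = - \frac{175}{122}$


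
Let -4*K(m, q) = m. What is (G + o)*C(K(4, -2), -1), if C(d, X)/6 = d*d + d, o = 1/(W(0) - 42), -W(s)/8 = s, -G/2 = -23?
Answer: 0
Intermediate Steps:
K(m, q) = -m/4
G = 46 (G = -2*(-23) = 46)
W(s) = -8*s
o = -1/42 (o = 1/(-8*0 - 42) = 1/(0 - 42) = 1/(-42) = -1/42 ≈ -0.023810)
C(d, X) = 6*d + 6*d² (C(d, X) = 6*(d*d + d) = 6*(d² + d) = 6*(d + d²) = 6*d + 6*d²)
(G + o)*C(K(4, -2), -1) = (46 - 1/42)*(6*(-¼*4)*(1 - ¼*4)) = 1931*(6*(-1)*(1 - 1))/42 = 1931*(6*(-1)*0)/42 = (1931/42)*0 = 0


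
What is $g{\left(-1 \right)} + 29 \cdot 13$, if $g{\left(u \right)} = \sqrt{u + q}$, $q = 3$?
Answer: $377 + \sqrt{2} \approx 378.41$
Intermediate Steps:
$g{\left(u \right)} = \sqrt{3 + u}$ ($g{\left(u \right)} = \sqrt{u + 3} = \sqrt{3 + u}$)
$g{\left(-1 \right)} + 29 \cdot 13 = \sqrt{3 - 1} + 29 \cdot 13 = \sqrt{2} + 377 = 377 + \sqrt{2}$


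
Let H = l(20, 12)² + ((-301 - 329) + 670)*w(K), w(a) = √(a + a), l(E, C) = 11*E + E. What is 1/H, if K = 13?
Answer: 18/1036787 - √26/82942960 ≈ 1.7300e-5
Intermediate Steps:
l(E, C) = 12*E
w(a) = √2*√a (w(a) = √(2*a) = √2*√a)
H = 57600 + 40*√26 (H = (12*20)² + ((-301 - 329) + 670)*(√2*√13) = 240² + (-630 + 670)*√26 = 57600 + 40*√26 ≈ 57804.)
1/H = 1/(57600 + 40*√26)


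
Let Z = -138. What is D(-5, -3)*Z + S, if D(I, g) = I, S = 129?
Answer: 819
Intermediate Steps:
D(-5, -3)*Z + S = -5*(-138) + 129 = 690 + 129 = 819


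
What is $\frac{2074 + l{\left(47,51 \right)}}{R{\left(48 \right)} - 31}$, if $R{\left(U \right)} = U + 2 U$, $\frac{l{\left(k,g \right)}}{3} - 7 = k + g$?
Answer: $\frac{2389}{113} \approx 21.142$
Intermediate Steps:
$l{\left(k,g \right)} = 21 + 3 g + 3 k$ ($l{\left(k,g \right)} = 21 + 3 \left(k + g\right) = 21 + 3 \left(g + k\right) = 21 + \left(3 g + 3 k\right) = 21 + 3 g + 3 k$)
$R{\left(U \right)} = 3 U$
$\frac{2074 + l{\left(47,51 \right)}}{R{\left(48 \right)} - 31} = \frac{2074 + \left(21 + 3 \cdot 51 + 3 \cdot 47\right)}{3 \cdot 48 - 31} = \frac{2074 + \left(21 + 153 + 141\right)}{144 - 31} = \frac{2074 + 315}{113} = 2389 \cdot \frac{1}{113} = \frac{2389}{113}$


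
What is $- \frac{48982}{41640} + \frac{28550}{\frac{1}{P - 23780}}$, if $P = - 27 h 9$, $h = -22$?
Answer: $- \frac{10957372398491}{20820} \approx -5.2629 \cdot 10^{8}$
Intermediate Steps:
$P = 5346$ ($P = \left(-27\right) \left(-22\right) 9 = 594 \cdot 9 = 5346$)
$- \frac{48982}{41640} + \frac{28550}{\frac{1}{P - 23780}} = - \frac{48982}{41640} + \frac{28550}{\frac{1}{5346 - 23780}} = \left(-48982\right) \frac{1}{41640} + \frac{28550}{\frac{1}{-18434}} = - \frac{24491}{20820} + \frac{28550}{- \frac{1}{18434}} = - \frac{24491}{20820} + 28550 \left(-18434\right) = - \frac{24491}{20820} - 526290700 = - \frac{10957372398491}{20820}$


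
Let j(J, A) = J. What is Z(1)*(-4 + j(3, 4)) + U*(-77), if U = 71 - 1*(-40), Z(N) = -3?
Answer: -8544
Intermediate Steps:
U = 111 (U = 71 + 40 = 111)
Z(1)*(-4 + j(3, 4)) + U*(-77) = -3*(-4 + 3) + 111*(-77) = -3*(-1) - 8547 = 3 - 8547 = -8544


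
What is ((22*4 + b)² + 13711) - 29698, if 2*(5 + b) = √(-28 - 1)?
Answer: -36421/4 + 83*I*√29 ≈ -9105.3 + 446.97*I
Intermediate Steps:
b = -5 + I*√29/2 (b = -5 + √(-28 - 1)/2 = -5 + √(-29)/2 = -5 + (I*√29)/2 = -5 + I*√29/2 ≈ -5.0 + 2.6926*I)
((22*4 + b)² + 13711) - 29698 = ((22*4 + (-5 + I*√29/2))² + 13711) - 29698 = ((88 + (-5 + I*√29/2))² + 13711) - 29698 = ((83 + I*√29/2)² + 13711) - 29698 = (13711 + (83 + I*√29/2)²) - 29698 = -15987 + (83 + I*√29/2)²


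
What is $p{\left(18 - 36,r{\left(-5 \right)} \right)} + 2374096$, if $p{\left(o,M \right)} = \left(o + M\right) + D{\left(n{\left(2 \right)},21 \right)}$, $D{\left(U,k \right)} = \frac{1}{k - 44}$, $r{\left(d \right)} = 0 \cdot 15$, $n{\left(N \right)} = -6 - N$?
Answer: $\frac{54603793}{23} \approx 2.3741 \cdot 10^{6}$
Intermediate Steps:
$r{\left(d \right)} = 0$
$D{\left(U,k \right)} = \frac{1}{-44 + k}$
$p{\left(o,M \right)} = - \frac{1}{23} + M + o$ ($p{\left(o,M \right)} = \left(o + M\right) + \frac{1}{-44 + 21} = \left(M + o\right) + \frac{1}{-23} = \left(M + o\right) - \frac{1}{23} = - \frac{1}{23} + M + o$)
$p{\left(18 - 36,r{\left(-5 \right)} \right)} + 2374096 = \left(- \frac{1}{23} + 0 + \left(18 - 36\right)\right) + 2374096 = \left(- \frac{1}{23} + 0 - 18\right) + 2374096 = - \frac{415}{23} + 2374096 = \frac{54603793}{23}$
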